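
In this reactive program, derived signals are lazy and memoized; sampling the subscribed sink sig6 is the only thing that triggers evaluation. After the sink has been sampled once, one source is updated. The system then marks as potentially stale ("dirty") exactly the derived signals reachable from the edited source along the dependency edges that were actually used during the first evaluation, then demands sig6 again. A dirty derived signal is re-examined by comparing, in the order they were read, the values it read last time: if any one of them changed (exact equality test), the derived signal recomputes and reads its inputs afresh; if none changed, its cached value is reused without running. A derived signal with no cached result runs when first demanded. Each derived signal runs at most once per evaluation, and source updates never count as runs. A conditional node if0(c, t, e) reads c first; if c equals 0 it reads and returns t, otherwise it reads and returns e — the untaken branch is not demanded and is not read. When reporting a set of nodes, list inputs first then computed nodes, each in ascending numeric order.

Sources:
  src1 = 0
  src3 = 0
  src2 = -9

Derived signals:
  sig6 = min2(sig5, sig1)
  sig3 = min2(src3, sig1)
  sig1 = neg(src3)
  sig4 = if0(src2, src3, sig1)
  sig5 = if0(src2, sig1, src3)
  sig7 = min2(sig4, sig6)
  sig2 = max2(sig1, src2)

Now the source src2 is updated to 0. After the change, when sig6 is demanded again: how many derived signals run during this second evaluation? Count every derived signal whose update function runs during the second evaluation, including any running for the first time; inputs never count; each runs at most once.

1 derived signals run: sig5.
Note the absorption at sig5: it re-runs yet its value is the same, leaving the output's value untouched.

First demand of the output computes:
  sig1 = neg(0) = 0
  sig5 = if0(src2=-9 -> else branch src3) = 0
  sig6 = min2(0, 0) = 0

After the edit, cleaning proceeds:
  sig5: a read changed (src2 -9->0) — executes, giving 0 — identical to its old value.
  sig6: dirty, but its reads are unchanged (sig5 unchanged, sig1 unchanged); cached 0 stands.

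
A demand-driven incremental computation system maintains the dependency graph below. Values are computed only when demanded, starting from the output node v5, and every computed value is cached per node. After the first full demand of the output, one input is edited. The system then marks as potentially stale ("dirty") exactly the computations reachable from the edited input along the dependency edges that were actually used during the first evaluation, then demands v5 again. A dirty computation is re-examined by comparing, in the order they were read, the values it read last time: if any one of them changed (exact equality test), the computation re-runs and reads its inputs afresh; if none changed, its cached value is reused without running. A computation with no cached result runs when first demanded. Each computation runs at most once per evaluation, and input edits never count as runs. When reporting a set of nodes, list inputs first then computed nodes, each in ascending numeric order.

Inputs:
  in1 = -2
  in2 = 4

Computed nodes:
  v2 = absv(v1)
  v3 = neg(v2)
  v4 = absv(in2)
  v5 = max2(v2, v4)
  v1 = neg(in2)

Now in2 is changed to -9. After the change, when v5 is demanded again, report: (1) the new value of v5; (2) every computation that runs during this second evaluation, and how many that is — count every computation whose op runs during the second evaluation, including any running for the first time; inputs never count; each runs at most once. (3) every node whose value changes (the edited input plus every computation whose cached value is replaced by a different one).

First evaluation (everything demanded from the output):
  v1 = neg(4) = -4
  v2 = absv(-4) = 4
  v4 = absv(4) = 4
  v5 = max2(4, 4) = 4

Propagation after the edit:
  v1: runs — in2 4->-9; result 9.
  v2: runs — v1 -4->9; result 9.
  v4: runs — in2 4->-9; result 9.
  v5: runs — v2 4->9; v4 4->9; result 9.

New value of v5: 9.
Computations that run: v1, v2, v4, v5 — 4 in total.
Values that change: in2, v1, v2, v4, v5.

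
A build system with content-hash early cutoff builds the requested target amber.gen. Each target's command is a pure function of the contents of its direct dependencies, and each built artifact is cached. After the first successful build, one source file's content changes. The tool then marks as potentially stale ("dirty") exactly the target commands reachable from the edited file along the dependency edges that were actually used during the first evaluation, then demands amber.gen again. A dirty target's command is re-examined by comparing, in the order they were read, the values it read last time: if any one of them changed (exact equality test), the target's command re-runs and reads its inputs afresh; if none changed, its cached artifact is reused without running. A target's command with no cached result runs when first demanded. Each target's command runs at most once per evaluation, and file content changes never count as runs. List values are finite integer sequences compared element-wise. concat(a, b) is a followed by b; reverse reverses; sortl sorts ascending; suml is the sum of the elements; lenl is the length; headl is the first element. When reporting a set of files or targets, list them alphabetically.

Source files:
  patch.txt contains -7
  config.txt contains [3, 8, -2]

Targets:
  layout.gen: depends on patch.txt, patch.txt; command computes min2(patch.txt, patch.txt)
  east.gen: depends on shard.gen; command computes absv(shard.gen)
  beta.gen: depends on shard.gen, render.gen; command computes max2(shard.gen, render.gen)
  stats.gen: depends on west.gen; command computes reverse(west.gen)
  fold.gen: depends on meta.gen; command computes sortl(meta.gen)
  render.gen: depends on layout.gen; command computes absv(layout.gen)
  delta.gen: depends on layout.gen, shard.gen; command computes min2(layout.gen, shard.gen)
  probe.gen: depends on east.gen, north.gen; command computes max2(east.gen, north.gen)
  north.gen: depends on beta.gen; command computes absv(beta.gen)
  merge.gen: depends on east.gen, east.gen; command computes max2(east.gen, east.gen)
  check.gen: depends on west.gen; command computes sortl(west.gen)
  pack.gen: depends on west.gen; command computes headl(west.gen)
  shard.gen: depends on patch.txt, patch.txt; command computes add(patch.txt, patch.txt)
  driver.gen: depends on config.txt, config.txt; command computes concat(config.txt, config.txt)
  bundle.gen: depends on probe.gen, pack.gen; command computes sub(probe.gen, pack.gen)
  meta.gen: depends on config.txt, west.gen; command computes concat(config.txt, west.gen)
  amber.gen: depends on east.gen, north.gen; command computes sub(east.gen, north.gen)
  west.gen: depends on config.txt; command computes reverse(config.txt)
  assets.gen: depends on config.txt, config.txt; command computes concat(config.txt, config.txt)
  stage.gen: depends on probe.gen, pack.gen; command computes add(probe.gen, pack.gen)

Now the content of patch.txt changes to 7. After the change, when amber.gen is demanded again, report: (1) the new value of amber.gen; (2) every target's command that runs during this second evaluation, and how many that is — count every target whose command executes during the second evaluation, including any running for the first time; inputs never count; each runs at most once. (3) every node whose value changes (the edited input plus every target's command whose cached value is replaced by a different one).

First evaluation (everything demanded from the output):
  layout.gen = min2(-7, -7) = -7
  render.gen = absv(-7) = 7
  shard.gen = add(-7, -7) = -14
  beta.gen = max2(-14, 7) = 7
  east.gen = absv(-14) = 14
  north.gen = absv(7) = 7
  amber.gen = sub(14, 7) = 7

Propagation after the edit:
  layout.gen: runs — patch.txt -7->7; patch.txt -7->7; result 7.
  render.gen: runs — layout.gen -7->7; result 7 (same value as before).
  shard.gen: runs — patch.txt -7->7; patch.txt -7->7; result 14.
  beta.gen: runs — shard.gen -14->14; result 14.
  east.gen: runs — shard.gen -14->14; result 14 (same value as before).
  north.gen: runs — beta.gen 7->14; result 14.
  amber.gen: runs — north.gen 7->14; result 0.

New value of amber.gen: 0.
Target commands that run: amber.gen, beta.gen, east.gen, layout.gen, north.gen, render.gen, shard.gen — 7 in total.
Values that change: amber.gen, beta.gen, layout.gen, north.gen, patch.txt, shard.gen.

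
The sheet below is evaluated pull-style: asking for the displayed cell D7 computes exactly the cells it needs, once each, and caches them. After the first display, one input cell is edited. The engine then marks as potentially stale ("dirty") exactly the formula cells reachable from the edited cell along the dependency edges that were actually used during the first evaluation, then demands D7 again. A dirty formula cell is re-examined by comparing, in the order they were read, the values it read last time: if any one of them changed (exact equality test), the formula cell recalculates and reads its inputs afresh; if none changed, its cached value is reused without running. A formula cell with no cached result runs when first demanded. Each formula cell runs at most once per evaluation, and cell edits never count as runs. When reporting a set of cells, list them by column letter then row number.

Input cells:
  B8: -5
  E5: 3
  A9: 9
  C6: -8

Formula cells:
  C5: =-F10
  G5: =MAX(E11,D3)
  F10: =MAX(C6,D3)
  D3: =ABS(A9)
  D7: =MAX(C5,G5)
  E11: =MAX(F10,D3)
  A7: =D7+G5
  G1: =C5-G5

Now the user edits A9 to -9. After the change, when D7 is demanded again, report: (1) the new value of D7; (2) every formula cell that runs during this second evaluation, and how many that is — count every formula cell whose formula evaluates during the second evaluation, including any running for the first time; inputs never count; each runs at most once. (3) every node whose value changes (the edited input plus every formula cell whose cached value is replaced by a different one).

Demanding D7 again yields 9.
1 formula cells run: D3.
The nodes whose values change: A9.
Note the absorption at D3: it re-runs yet its value is the same, leaving the output's value untouched.

First demand of the output computes:
  D3 = ABS(9) = 9
  F10 = MAX(-8, 9) = 9
  C5 = -(9) = -9
  E11 = MAX(9, 9) = 9
  G5 = MAX(9, 9) = 9
  D7 = MAX(-9, 9) = 9

After the edit, cleaning proceeds:
  D3: a read changed (A9 9->-9) — executes, giving 9 — identical to its old value.
  F10: dirty, but its reads are unchanged (C6 unchanged, D3 unchanged); cached 9 stands.
  C5: dirty, but its reads are unchanged (F10 unchanged); cached -9 stands.
  E11: dirty, but its reads are unchanged (F10 unchanged, D3 unchanged); cached 9 stands.
  G5: dirty, but its reads are unchanged (E11 unchanged, D3 unchanged); cached 9 stands.
  D7: dirty, but its reads are unchanged (C5 unchanged, G5 unchanged); cached 9 stands.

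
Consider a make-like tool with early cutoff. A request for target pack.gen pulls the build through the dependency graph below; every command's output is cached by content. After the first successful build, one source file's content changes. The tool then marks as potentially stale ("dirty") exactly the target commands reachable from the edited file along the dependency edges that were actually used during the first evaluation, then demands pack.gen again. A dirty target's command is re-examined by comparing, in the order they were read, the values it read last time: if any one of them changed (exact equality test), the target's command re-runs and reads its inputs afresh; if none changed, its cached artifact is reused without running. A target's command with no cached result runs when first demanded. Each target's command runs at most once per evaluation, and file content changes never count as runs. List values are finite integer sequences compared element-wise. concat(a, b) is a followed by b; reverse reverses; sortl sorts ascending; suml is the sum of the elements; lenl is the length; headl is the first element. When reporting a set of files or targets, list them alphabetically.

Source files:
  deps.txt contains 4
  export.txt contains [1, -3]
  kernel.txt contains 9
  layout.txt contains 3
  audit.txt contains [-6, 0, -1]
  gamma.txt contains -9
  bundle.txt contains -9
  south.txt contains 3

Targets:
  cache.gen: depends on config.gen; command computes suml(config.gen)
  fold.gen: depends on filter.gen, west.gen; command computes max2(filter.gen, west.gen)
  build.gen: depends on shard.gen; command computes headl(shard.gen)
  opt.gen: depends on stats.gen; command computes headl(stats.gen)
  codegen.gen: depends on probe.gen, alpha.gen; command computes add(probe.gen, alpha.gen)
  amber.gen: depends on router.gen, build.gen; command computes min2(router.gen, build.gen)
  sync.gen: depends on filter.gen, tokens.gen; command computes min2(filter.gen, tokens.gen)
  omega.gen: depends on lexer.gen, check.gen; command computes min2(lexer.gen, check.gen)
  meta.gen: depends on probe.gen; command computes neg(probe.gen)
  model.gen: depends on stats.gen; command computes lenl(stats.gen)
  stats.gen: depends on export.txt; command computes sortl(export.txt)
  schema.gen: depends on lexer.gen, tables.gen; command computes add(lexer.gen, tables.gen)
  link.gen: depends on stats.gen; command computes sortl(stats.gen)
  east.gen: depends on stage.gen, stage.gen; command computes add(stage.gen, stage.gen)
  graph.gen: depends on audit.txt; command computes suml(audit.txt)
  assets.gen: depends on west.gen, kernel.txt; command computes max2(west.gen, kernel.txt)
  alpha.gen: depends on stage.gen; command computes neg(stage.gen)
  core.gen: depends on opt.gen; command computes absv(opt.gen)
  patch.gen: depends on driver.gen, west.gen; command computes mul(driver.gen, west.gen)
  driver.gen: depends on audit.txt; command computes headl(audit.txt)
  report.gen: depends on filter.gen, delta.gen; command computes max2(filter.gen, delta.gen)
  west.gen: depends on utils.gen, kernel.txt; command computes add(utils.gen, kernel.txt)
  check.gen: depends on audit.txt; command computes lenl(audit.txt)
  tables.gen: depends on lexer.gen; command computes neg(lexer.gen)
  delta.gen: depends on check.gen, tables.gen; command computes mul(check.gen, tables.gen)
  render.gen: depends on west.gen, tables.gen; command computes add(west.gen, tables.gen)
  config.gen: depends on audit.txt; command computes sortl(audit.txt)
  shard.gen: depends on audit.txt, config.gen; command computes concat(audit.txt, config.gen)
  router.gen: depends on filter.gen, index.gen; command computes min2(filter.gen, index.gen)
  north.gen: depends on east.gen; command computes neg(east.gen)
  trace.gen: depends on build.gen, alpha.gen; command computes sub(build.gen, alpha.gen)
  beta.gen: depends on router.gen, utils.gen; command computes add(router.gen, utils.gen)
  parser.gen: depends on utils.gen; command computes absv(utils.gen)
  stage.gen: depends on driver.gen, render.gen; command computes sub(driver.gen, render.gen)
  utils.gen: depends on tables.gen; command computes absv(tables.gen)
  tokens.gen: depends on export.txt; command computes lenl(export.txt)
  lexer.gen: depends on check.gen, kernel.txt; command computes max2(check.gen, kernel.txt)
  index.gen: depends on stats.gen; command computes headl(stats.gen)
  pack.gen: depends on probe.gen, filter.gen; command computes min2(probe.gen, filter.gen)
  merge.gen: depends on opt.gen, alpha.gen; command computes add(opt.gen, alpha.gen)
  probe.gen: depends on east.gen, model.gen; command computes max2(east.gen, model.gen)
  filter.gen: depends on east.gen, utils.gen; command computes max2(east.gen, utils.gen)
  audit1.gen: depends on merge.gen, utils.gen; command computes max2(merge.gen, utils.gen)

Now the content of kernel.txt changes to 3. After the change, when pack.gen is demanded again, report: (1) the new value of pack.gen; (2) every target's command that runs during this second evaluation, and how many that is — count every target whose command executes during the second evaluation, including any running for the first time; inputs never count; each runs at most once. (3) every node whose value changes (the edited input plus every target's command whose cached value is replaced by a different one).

First demand of the output computes:
  check.gen = lenl([-6, 0, -1]) = 3
  driver.gen = headl([-6, 0, -1]) = -6
  lexer.gen = max2(3, 9) = 9
  stats.gen = sortl([1, -3]) = [-3, 1]
  model.gen = lenl([-3, 1]) = 2
  tables.gen = neg(9) = -9
  utils.gen = absv(-9) = 9
  west.gen = add(9, 9) = 18
  render.gen = add(18, -9) = 9
  stage.gen = sub(-6, 9) = -15
  east.gen = add(-15, -15) = -30
  filter.gen = max2(-30, 9) = 9
  probe.gen = max2(-30, 2) = 2
  pack.gen = min2(2, 9) = 2

After the edit, cleaning proceeds:
  lexer.gen: a read changed (kernel.txt 9->3) — executes, giving 3.
  tables.gen: a read changed (lexer.gen 9->3) — executes, giving -3.
  utils.gen: a read changed (tables.gen -9->-3) — executes, giving 3.
  west.gen: a read changed (utils.gen 9->3; kernel.txt 9->3) — executes, giving 6.
  render.gen: a read changed (west.gen 18->6; tables.gen -9->-3) — executes, giving 3.
  stage.gen: a read changed (render.gen 9->3) — executes, giving -9.
  east.gen: a read changed (stage.gen -15->-9; stage.gen -15->-9) — executes, giving -18.
  filter.gen: a read changed (east.gen -30->-18; utils.gen 9->3) — executes, giving 3.
  probe.gen: a read changed (east.gen -30->-18) — executes, giving 2 — identical to its old value.
  pack.gen: a read changed (filter.gen 9->3) — executes, giving 2 — identical to its old value.

Demanding pack.gen again yields 2.
10 target commands run: east.gen, filter.gen, lexer.gen, pack.gen, probe.gen, render.gen, stage.gen, tables.gen, utils.gen, west.gen.
The nodes whose values change: east.gen, filter.gen, kernel.txt, lexer.gen, render.gen, stage.gen, tables.gen, utils.gen, west.gen.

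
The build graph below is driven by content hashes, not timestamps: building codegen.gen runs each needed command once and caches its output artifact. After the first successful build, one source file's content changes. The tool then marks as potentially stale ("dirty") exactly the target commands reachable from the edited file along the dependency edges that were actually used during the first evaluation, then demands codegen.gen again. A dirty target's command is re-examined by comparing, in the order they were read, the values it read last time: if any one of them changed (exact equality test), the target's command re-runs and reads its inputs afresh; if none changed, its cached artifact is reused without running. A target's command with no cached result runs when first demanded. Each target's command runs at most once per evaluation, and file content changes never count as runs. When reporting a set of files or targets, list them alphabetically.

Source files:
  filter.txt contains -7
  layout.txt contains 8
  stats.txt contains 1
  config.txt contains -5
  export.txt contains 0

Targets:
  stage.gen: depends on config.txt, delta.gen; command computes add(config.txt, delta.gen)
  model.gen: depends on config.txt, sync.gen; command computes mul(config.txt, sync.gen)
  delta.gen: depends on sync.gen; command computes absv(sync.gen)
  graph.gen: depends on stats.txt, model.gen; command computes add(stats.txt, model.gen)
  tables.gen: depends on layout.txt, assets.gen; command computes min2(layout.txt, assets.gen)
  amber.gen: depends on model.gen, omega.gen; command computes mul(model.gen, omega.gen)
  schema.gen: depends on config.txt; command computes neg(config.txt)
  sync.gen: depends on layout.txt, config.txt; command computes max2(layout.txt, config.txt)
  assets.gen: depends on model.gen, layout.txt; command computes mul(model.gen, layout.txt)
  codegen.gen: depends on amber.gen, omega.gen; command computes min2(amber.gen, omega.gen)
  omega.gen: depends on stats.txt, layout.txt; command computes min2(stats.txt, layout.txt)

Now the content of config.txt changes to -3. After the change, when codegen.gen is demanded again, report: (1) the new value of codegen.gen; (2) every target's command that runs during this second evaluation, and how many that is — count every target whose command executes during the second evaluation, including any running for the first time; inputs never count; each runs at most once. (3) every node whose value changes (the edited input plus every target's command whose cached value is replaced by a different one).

codegen.gen now evaluates to -24.
Run set: amber.gen, codegen.gen, model.gen, sync.gen (4 run).
Changed values: amber.gen, codegen.gen, config.txt, model.gen.

Initial pass — values computed on the first demand:
  omega.gen = min2(1, 8) = 1
  sync.gen = max2(8, -5) = 8
  model.gen = mul(-5, 8) = -40
  amber.gen = mul(-40, 1) = -40
  codegen.gen = min2(-40, 1) = -40

Second demand — change propagation:
  sync.gen: re-runs because config.txt -5->-3; new result 8 (unchanged).
  model.gen: re-runs because config.txt -5->-3; new result -24.
  amber.gen: re-runs because model.gen -40->-24; new result -24.
  codegen.gen: re-runs because amber.gen -40->-24; new result -24.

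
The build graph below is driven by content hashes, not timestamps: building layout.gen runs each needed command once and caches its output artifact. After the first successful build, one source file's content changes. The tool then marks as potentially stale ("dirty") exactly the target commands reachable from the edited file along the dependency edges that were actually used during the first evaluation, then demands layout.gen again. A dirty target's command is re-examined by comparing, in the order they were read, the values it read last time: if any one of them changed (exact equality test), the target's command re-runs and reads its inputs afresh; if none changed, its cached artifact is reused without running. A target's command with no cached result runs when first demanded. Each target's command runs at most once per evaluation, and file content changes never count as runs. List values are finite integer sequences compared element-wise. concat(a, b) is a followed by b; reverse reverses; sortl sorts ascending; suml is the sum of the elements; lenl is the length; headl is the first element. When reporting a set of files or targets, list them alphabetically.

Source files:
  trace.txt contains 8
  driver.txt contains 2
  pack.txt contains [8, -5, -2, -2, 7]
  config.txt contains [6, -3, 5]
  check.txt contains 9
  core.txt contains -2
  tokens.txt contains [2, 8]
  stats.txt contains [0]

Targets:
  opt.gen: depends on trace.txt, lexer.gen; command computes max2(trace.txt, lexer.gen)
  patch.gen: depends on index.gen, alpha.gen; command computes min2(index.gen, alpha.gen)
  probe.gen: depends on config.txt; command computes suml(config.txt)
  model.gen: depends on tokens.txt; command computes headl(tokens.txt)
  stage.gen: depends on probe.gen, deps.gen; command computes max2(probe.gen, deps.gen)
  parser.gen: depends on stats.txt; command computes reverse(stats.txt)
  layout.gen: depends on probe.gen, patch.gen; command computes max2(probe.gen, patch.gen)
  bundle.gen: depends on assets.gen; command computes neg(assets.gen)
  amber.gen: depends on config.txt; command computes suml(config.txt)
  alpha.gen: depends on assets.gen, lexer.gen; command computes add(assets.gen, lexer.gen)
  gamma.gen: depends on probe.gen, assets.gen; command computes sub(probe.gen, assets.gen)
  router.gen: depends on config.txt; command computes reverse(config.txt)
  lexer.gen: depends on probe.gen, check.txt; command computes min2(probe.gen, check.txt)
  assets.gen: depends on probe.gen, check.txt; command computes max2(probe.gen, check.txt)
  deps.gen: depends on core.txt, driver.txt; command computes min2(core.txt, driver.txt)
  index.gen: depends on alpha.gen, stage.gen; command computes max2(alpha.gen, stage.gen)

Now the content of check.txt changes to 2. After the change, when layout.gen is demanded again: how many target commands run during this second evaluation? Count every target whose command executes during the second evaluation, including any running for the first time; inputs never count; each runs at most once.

Run set: alpha.gen, assets.gen, index.gen, layout.gen, lexer.gen, patch.gen (6 run).

Initial pass — values computed on the first demand:
  deps.gen = min2(-2, 2) = -2
  probe.gen = suml([6, -3, 5]) = 8
  assets.gen = max2(8, 9) = 9
  lexer.gen = min2(8, 9) = 8
  alpha.gen = add(9, 8) = 17
  stage.gen = max2(8, -2) = 8
  index.gen = max2(17, 8) = 17
  patch.gen = min2(17, 17) = 17
  layout.gen = max2(8, 17) = 17

Second demand — change propagation:
  assets.gen: re-runs because check.txt 9->2; new result 8.
  lexer.gen: re-runs because check.txt 9->2; new result 2.
  alpha.gen: re-runs because assets.gen 9->8; lexer.gen 8->2; new result 10.
  index.gen: re-runs because alpha.gen 17->10; new result 10.
  patch.gen: re-runs because index.gen 17->10; alpha.gen 17->10; new result 10.
  layout.gen: re-runs because patch.gen 17->10; new result 10.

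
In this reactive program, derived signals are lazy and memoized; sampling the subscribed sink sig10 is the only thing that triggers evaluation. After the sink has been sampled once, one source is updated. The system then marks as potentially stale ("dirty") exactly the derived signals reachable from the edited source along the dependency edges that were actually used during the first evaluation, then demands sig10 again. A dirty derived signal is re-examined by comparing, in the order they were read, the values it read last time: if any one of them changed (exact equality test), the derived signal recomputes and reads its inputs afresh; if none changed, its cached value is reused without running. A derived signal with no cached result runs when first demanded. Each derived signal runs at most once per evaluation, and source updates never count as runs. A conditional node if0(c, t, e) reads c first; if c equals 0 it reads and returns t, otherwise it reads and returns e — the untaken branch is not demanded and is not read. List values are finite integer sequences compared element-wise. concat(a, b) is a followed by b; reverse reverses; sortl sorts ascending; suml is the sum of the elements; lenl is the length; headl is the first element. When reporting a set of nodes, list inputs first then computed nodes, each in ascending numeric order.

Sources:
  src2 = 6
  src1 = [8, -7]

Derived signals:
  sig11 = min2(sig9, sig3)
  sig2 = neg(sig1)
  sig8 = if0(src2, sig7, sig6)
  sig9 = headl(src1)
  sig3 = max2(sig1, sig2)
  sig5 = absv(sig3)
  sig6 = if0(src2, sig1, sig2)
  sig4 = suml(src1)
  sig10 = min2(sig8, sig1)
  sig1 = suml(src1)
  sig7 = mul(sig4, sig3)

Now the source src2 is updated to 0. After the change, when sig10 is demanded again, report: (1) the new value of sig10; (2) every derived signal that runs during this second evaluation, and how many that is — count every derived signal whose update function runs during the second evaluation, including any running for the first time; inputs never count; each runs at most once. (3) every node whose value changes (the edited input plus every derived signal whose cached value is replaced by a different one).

First demand of the output computes:
  sig1 = suml([8, -7]) = 1
  sig2 = neg(1) = -1
  sig6 = if0(src2=6 -> else branch sig2) = -1
  sig8 = if0(src2=6 -> else branch sig6) = -1
  sig10 = min2(-1, 1) = -1

After the edit, cleaning proceeds:
  sig3: had never run; runs now, result 1.
  sig4: had never run; runs now, result 1.
  sig6: stays stale; no demand reaches it after the flip.
  sig7: had never run; runs now, result 1.
  sig8: a read changed (src2 6->0) — executes, giving 1.
  sig10: a read changed (sig8 -1->1) — executes, giving 1.

Note the branch switch — demand abandons sig6, which is never re-examined.

Demanding sig10 again yields 1.
5 derived signals run: sig3, sig4, sig7, sig8, sig10.
The nodes whose values change: src2, sig8, sig10.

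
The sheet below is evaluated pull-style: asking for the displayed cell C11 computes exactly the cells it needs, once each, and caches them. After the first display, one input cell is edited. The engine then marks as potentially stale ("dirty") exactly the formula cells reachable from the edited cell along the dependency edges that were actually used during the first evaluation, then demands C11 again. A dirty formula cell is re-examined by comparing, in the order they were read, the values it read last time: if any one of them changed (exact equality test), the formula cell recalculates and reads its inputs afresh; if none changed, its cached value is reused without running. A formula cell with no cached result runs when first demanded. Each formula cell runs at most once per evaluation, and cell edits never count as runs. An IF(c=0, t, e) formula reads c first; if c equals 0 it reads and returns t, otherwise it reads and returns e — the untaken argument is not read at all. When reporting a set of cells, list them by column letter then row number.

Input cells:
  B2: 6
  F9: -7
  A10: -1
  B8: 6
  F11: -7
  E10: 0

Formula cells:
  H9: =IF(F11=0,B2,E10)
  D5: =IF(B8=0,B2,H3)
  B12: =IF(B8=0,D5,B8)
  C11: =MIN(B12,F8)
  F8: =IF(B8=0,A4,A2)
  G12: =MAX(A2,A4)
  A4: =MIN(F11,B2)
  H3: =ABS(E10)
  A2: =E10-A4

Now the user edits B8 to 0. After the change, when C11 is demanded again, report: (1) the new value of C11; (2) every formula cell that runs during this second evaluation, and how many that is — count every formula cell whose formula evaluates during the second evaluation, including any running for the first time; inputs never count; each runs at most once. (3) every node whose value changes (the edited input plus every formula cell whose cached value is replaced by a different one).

Demanding C11 again yields -7.
4 formula cells run: B12, C11, D5, F8.
The nodes whose values change: B8, C11, F8.
Note the branch switch — D5 had no cache and runs now for the first time.

First demand of the output computes:
  A4 = MIN(-7, 6) = -7
  A2 = 0 - -7 = 7
  B12 = IF(B8=0: B8=6 -> else branch B8) = 6
  F8 = IF(B8=0: B8=6 -> else branch A2) = 7
  C11 = MIN(6, 7) = 6

After the edit, cleaning proceeds:
  D5: had never run; runs now, result 6.
  B12: a read changed (B8 6->0; B8 6->0) — executes, giving 6 — identical to its old value.
  F8: a read changed (B8 6->0) — executes, giving -7.
  C11: a read changed (F8 7->-7) — executes, giving -7.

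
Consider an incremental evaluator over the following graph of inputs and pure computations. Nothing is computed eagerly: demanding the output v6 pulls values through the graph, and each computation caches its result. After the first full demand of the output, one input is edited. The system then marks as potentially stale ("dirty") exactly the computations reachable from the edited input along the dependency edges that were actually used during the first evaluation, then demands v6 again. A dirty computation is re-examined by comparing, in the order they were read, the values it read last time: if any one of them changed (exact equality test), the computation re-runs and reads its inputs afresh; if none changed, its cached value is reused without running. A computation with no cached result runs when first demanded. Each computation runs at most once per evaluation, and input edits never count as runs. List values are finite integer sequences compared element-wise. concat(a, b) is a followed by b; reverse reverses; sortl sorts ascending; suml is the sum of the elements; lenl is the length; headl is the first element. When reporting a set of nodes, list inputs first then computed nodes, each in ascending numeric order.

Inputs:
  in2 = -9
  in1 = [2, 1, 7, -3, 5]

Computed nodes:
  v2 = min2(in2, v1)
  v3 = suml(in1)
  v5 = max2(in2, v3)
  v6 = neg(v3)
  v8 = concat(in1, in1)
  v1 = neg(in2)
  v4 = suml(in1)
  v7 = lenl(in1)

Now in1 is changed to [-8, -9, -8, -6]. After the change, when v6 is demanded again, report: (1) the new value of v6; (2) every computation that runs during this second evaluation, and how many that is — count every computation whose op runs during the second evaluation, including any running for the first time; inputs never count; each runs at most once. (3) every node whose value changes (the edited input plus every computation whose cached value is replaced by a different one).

Initial pass — values computed on the first demand:
  v3 = suml([2, 1, 7, -3, 5]) = 12
  v6 = neg(12) = -12

Second demand — change propagation:
  v3: re-runs because in1 [2, 1, 7, -3, 5]->[-8, -9, -8, -6]; new result -31.
  v6: re-runs because v3 12->-31; new result 31.

v6 now evaluates to 31.
Run set: v3, v6 (2 run).
Changed values: in1, v3, v6.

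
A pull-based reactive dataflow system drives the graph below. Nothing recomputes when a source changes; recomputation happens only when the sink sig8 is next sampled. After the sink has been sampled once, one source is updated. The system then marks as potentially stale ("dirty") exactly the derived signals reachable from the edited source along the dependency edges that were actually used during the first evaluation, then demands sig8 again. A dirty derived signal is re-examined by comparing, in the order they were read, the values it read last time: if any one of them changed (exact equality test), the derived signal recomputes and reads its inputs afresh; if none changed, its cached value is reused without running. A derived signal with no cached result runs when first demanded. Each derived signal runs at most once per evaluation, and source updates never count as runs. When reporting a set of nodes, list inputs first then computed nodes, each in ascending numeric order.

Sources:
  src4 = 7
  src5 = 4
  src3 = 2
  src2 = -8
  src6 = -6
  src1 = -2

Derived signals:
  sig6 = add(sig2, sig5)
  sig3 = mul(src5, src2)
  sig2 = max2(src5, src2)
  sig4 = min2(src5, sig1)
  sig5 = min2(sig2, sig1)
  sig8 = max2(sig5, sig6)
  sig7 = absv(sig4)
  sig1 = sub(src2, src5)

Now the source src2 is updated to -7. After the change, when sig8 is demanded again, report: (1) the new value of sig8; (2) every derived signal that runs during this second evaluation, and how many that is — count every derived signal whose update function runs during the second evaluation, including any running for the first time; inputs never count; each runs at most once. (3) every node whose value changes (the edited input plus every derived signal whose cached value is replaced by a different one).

New value of sig8: -7.
Derived signals that run: sig1, sig2, sig5, sig6, sig8 — 5 in total.
Values that change: src2, sig1, sig5, sig6, sig8.

First evaluation (everything demanded from the output):
  sig1 = sub(-8, 4) = -12
  sig2 = max2(4, -8) = 4
  sig5 = min2(4, -12) = -12
  sig6 = add(4, -12) = -8
  sig8 = max2(-12, -8) = -8

Propagation after the edit:
  sig1: runs — src2 -8->-7; result -11.
  sig2: runs — src2 -8->-7; result 4 (same value as before).
  sig5: runs — sig1 -12->-11; result -11.
  sig6: runs — sig5 -12->-11; result -7.
  sig8: runs — sig5 -12->-11; sig6 -8->-7; result -7.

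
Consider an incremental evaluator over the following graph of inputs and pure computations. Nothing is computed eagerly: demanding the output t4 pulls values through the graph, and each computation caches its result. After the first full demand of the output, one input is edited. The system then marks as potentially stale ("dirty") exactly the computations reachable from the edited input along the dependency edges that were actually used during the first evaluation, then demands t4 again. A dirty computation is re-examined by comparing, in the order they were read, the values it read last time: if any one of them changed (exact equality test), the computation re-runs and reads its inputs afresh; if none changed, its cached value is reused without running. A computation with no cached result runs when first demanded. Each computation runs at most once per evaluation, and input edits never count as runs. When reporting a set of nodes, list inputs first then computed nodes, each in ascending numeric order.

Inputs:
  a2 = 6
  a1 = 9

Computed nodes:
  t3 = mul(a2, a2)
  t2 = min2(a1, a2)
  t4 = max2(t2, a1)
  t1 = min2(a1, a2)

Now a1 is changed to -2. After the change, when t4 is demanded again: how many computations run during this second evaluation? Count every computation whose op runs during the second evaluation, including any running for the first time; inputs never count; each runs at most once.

Initial pass — values computed on the first demand:
  t2 = min2(9, 6) = 6
  t4 = max2(6, 9) = 9

Second demand — change propagation:
  t2: re-runs because a1 9->-2; new result -2.
  t4: re-runs because t2 6->-2; a1 9->-2; new result -2.

Run set: t2, t4 (2 run).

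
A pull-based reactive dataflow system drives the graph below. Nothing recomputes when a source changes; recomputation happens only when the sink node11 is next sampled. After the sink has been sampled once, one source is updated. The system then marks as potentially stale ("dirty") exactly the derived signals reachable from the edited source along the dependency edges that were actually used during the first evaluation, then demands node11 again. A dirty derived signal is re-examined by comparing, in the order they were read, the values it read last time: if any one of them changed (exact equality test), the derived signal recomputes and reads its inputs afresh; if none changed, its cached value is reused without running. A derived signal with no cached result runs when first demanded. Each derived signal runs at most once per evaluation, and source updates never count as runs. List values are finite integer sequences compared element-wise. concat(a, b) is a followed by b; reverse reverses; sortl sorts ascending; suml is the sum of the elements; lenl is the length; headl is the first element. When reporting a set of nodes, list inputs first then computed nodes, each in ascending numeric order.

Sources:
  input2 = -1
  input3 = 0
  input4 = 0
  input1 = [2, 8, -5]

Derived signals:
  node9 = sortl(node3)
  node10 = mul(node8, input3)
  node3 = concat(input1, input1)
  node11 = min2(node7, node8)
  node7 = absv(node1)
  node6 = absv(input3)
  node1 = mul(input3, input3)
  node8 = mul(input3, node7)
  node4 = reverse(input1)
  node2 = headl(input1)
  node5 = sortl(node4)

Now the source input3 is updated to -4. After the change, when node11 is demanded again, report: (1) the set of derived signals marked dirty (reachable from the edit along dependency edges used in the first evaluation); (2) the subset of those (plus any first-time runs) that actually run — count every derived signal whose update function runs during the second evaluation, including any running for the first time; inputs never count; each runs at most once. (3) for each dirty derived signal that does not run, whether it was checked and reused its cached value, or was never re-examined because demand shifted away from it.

Marked dirty: node1, node7, node8, node11.
Derived signals that run: node1, node7, node8, node11 — 4 in total.
Every dirty derived signal ran.

First evaluation (everything demanded from the output):
  node1 = mul(0, 0) = 0
  node7 = absv(0) = 0
  node8 = mul(0, 0) = 0
  node11 = min2(0, 0) = 0

Propagation after the edit:
  node1: runs — input3 0->-4; input3 0->-4; result 16.
  node7: runs — node1 0->16; result 16.
  node8: runs — input3 0->-4; node7 0->16; result -64.
  node11: runs — node7 0->16; node8 0->-64; result -64.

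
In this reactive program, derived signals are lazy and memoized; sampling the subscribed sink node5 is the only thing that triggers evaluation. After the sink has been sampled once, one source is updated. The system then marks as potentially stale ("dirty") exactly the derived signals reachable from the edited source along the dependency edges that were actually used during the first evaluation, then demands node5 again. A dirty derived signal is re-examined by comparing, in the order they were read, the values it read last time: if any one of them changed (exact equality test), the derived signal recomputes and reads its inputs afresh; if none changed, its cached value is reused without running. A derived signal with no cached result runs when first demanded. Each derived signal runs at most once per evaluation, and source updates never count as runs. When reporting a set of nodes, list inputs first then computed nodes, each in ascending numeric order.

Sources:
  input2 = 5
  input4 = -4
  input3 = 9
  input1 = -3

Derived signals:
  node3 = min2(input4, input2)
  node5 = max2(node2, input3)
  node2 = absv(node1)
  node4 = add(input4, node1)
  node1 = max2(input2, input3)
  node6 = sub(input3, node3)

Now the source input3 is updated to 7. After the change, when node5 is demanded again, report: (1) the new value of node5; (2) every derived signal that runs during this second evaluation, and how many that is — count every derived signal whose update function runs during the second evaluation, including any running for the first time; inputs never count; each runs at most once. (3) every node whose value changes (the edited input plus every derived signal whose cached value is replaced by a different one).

Demanding node5 again yields 7.
3 derived signals run: node1, node2, node5.
The nodes whose values change: input3, node1, node2, node5.

First demand of the output computes:
  node1 = max2(5, 9) = 9
  node2 = absv(9) = 9
  node5 = max2(9, 9) = 9

After the edit, cleaning proceeds:
  node1: a read changed (input3 9->7) — executes, giving 7.
  node2: a read changed (node1 9->7) — executes, giving 7.
  node5: a read changed (node2 9->7; input3 9->7) — executes, giving 7.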